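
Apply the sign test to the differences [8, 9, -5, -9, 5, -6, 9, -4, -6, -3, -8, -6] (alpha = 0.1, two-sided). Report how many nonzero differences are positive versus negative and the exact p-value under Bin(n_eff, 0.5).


Step 1: Discard zero differences. Original n = 12; n_eff = number of nonzero differences = 12.
Nonzero differences (with sign): +8, +9, -5, -9, +5, -6, +9, -4, -6, -3, -8, -6
Step 2: Count signs: positive = 4, negative = 8.
Step 3: Under H0: P(positive) = 0.5, so the number of positives S ~ Bin(12, 0.5).
Step 4: Two-sided exact p-value = sum of Bin(12,0.5) probabilities at or below the observed probability = 0.387695.
Step 5: alpha = 0.1. fail to reject H0.

n_eff = 12, pos = 4, neg = 8, p = 0.387695, fail to reject H0.


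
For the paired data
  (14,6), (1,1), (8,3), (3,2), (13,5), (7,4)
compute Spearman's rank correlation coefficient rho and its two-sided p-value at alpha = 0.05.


Step 1: Rank x and y separately (midranks; no ties here).
rank(x): 14->6, 1->1, 8->4, 3->2, 13->5, 7->3
rank(y): 6->6, 1->1, 3->3, 2->2, 5->5, 4->4
Step 2: d_i = R_x(i) - R_y(i); compute d_i^2.
  (6-6)^2=0, (1-1)^2=0, (4-3)^2=1, (2-2)^2=0, (5-5)^2=0, (3-4)^2=1
sum(d^2) = 2.
Step 3: rho = 1 - 6*2 / (6*(6^2 - 1)) = 1 - 12/210 = 0.942857.
Step 4: Under H0, t = rho * sqrt((n-2)/(1-rho^2)) = 5.6595 ~ t(4).
Step 5: Two-sided p-value from the t-distribution with 4 df = 0.004805.
Step 6: alpha = 0.05. reject H0.

rho = 0.9429, p = 0.004805, reject H0 at alpha = 0.05.


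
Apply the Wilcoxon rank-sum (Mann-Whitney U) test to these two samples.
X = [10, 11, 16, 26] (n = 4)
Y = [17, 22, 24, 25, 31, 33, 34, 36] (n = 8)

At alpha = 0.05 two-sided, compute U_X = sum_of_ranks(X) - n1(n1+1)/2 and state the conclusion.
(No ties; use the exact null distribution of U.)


Step 1: Combine and sort all 12 observations; assign midranks.
sorted (value, group): (10,X), (11,X), (16,X), (17,Y), (22,Y), (24,Y), (25,Y), (26,X), (31,Y), (33,Y), (34,Y), (36,Y)
ranks: 10->1, 11->2, 16->3, 17->4, 22->5, 24->6, 25->7, 26->8, 31->9, 33->10, 34->11, 36->12
Step 2: Rank sum for X: R1 = 1 + 2 + 3 + 8 = 14.
Step 3: U_X = R1 - n1(n1+1)/2 = 14 - 4*5/2 = 14 - 10 = 4.
       U_Y = n1*n2 - U_X = 32 - 4 = 28.
Step 4: No ties, so the exact null distribution of U (based on enumerating the C(12,4) = 495 equally likely rank assignments) gives the two-sided p-value.
Step 5: p-value = 0.048485; compare to alpha = 0.05. reject H0.

U_X = 4, p = 0.048485, reject H0 at alpha = 0.05.


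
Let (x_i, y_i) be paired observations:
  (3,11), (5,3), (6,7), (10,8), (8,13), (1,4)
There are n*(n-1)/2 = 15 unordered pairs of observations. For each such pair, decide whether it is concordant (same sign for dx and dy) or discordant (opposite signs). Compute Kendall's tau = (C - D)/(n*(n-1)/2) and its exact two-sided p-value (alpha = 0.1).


Step 1: Enumerate the 15 unordered pairs (i,j) with i<j and classify each by sign(x_j-x_i) * sign(y_j-y_i).
  (1,2):dx=+2,dy=-8->D; (1,3):dx=+3,dy=-4->D; (1,4):dx=+7,dy=-3->D; (1,5):dx=+5,dy=+2->C
  (1,6):dx=-2,dy=-7->C; (2,3):dx=+1,dy=+4->C; (2,4):dx=+5,dy=+5->C; (2,5):dx=+3,dy=+10->C
  (2,6):dx=-4,dy=+1->D; (3,4):dx=+4,dy=+1->C; (3,5):dx=+2,dy=+6->C; (3,6):dx=-5,dy=-3->C
  (4,5):dx=-2,dy=+5->D; (4,6):dx=-9,dy=-4->C; (5,6):dx=-7,dy=-9->C
Step 2: C = 10, D = 5, total pairs = 15.
Step 3: tau = (C - D)/(n(n-1)/2) = (10 - 5)/15 = 0.333333.
Step 4: Exact two-sided p-value (enumerate n! = 720 permutations of y under H0): p = 0.469444.
Step 5: alpha = 0.1. fail to reject H0.

tau_b = 0.3333 (C=10, D=5), p = 0.469444, fail to reject H0.


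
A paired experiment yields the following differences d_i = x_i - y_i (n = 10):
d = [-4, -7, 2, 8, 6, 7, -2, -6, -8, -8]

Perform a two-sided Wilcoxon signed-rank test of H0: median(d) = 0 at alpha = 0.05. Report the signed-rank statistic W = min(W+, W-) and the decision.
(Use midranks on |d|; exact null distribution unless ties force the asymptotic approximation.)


Step 1: Drop any zero differences (none here) and take |d_i|.
|d| = [4, 7, 2, 8, 6, 7, 2, 6, 8, 8]
Step 2: Midrank |d_i| (ties get averaged ranks).
ranks: |4|->3, |7|->6.5, |2|->1.5, |8|->9, |6|->4.5, |7|->6.5, |2|->1.5, |6|->4.5, |8|->9, |8|->9
Step 3: Attach original signs; sum ranks with positive sign and with negative sign.
W+ = 1.5 + 9 + 4.5 + 6.5 = 21.5
W- = 3 + 6.5 + 1.5 + 4.5 + 9 + 9 = 33.5
(Check: W+ + W- = 55 should equal n(n+1)/2 = 55.)
Step 4: Test statistic W = min(W+, W-) = 21.5.
Step 5: Ties in |d|, so use the tie-corrected normal approximation.
        E[W] = n(n+1)/4 = 10*11/4 = 27.5.
        Tie groups: |d|=2 (t=2), |d|=6 (t=2), |d|=7 (t=2), |d|=8 (t=3); sum(t^3 - t) = 42.
        Var[W] = n(n+1)(2n+1)/24 - sum(t^3-t)/48 = 2310/24 - 42/48 = 95.375.
        z = (W - E[W]) / sqrt(Var[W]) = (21.5 - 27.5) / 9.7660 = -0.6144.
        Two-sided p = 2*Phi(z) = 0.538967.
Step 6: alpha = 0.05. fail to reject H0.

W+ = 21.5, W- = 33.5, W = min = 21.5, p = 0.538967, fail to reject H0.


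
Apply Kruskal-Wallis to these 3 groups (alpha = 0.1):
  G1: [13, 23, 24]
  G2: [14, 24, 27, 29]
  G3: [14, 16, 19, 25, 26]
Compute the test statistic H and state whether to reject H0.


Step 1: Combine all N = 12 observations and assign midranks.
sorted (value, group, rank): (13,G1,1), (14,G2,2.5), (14,G3,2.5), (16,G3,4), (19,G3,5), (23,G1,6), (24,G1,7.5), (24,G2,7.5), (25,G3,9), (26,G3,10), (27,G2,11), (29,G2,12)
Step 2: Sum ranks within each group.
R_1 = 14.5 (n_1 = 3)
R_2 = 33 (n_2 = 4)
R_3 = 30.5 (n_3 = 5)
Step 3: H = 12/(N(N+1)) * sum(R_i^2/n_i) - 3(N+1)
     = 12/(12*13) * (14.5^2/3 + 33^2/4 + 30.5^2/5) - 3*13
     = 0.076923 * 528.383 - 39
     = 1.644872.
Step 4: Ties present; correction factor C = 1 - 12/(12^3 - 12) = 0.993007. Corrected H = 1.644872 / 0.993007 = 1.656455.
Step 5: Under H0, H ~ chi^2(2); p-value = 0.436823.
Step 6: alpha = 0.1. fail to reject H0.

H = 1.6565, df = 2, p = 0.436823, fail to reject H0.


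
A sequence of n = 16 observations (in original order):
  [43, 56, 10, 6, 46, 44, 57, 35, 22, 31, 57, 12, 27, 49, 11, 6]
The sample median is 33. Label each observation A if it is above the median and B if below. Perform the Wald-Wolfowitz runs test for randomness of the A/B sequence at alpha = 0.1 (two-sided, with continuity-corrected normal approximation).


Step 1: Compute median = 33; label A = above, B = below.
Labels in order: AABBAAAABBABBABB  (n_A = 8, n_B = 8)
Step 2: Count runs R = 8.
Step 3: Under H0 (random ordering), E[R] = 2*n_A*n_B/(n_A+n_B) + 1 = 2*8*8/16 + 1 = 9.0000.
        Var[R] = 2*n_A*n_B*(2*n_A*n_B - n_A - n_B) / ((n_A+n_B)^2 * (n_A+n_B-1)) = 14336/3840 = 3.7333.
        SD[R] = 1.9322.
Step 4: Continuity-corrected z = (R + 0.5 - E[R]) / SD[R] = (8 + 0.5 - 9.0000) / 1.9322 = -0.2588.
Step 5: Two-sided p-value via normal approximation = 2*(1 - Phi(|z|)) = 0.795809.
Step 6: alpha = 0.1. fail to reject H0.

R = 8, z = -0.2588, p = 0.795809, fail to reject H0.


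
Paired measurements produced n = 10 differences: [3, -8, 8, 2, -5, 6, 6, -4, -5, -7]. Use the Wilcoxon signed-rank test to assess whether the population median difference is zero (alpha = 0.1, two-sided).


Step 1: Drop any zero differences (none here) and take |d_i|.
|d| = [3, 8, 8, 2, 5, 6, 6, 4, 5, 7]
Step 2: Midrank |d_i| (ties get averaged ranks).
ranks: |3|->2, |8|->9.5, |8|->9.5, |2|->1, |5|->4.5, |6|->6.5, |6|->6.5, |4|->3, |5|->4.5, |7|->8
Step 3: Attach original signs; sum ranks with positive sign and with negative sign.
W+ = 2 + 9.5 + 1 + 6.5 + 6.5 = 25.5
W- = 9.5 + 4.5 + 3 + 4.5 + 8 = 29.5
(Check: W+ + W- = 55 should equal n(n+1)/2 = 55.)
Step 4: Test statistic W = min(W+, W-) = 25.5.
Step 5: Ties in |d|, so use the tie-corrected normal approximation.
        E[W] = n(n+1)/4 = 10*11/4 = 27.5.
        Tie groups: |d|=5 (t=2), |d|=6 (t=2), |d|=8 (t=2); sum(t^3 - t) = 18.
        Var[W] = n(n+1)(2n+1)/24 - sum(t^3-t)/48 = 2310/24 - 18/48 = 95.875.
        z = (W - E[W]) / sqrt(Var[W]) = (25.5 - 27.5) / 9.7916 = -0.2043.
        Two-sided p = 2*Phi(z) = 0.838153.
Step 6: alpha = 0.1. fail to reject H0.

W+ = 25.5, W- = 29.5, W = min = 25.5, p = 0.838153, fail to reject H0.


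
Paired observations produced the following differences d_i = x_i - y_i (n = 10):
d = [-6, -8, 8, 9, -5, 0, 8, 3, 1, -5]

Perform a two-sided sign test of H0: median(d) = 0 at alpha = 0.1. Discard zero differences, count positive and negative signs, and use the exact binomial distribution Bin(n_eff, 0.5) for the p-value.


Step 1: Discard zero differences. Original n = 10; n_eff = number of nonzero differences = 9.
Nonzero differences (with sign): -6, -8, +8, +9, -5, +8, +3, +1, -5
Step 2: Count signs: positive = 5, negative = 4.
Step 3: Under H0: P(positive) = 0.5, so the number of positives S ~ Bin(9, 0.5).
Step 4: Two-sided exact p-value = sum of Bin(9,0.5) probabilities at or below the observed probability = 1.000000.
Step 5: alpha = 0.1. fail to reject H0.

n_eff = 9, pos = 5, neg = 4, p = 1.000000, fail to reject H0.


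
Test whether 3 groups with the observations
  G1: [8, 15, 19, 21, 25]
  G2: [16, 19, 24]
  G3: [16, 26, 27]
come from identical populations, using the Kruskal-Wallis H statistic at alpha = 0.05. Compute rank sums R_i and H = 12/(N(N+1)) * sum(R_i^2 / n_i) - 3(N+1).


Step 1: Combine all N = 11 observations and assign midranks.
sorted (value, group, rank): (8,G1,1), (15,G1,2), (16,G2,3.5), (16,G3,3.5), (19,G1,5.5), (19,G2,5.5), (21,G1,7), (24,G2,8), (25,G1,9), (26,G3,10), (27,G3,11)
Step 2: Sum ranks within each group.
R_1 = 24.5 (n_1 = 5)
R_2 = 17 (n_2 = 3)
R_3 = 24.5 (n_3 = 3)
Step 3: H = 12/(N(N+1)) * sum(R_i^2/n_i) - 3(N+1)
     = 12/(11*12) * (24.5^2/5 + 17^2/3 + 24.5^2/3) - 3*12
     = 0.090909 * 416.467 - 36
     = 1.860606.
Step 4: Ties present; correction factor C = 1 - 12/(11^3 - 11) = 0.990909. Corrected H = 1.860606 / 0.990909 = 1.877676.
Step 5: Under H0, H ~ chi^2(2); p-value = 0.391082.
Step 6: alpha = 0.05. fail to reject H0.

H = 1.8777, df = 2, p = 0.391082, fail to reject H0.


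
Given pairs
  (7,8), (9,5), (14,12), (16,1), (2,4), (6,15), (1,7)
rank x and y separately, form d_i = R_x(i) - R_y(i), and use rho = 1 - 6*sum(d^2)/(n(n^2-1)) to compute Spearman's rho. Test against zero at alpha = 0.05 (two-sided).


Step 1: Rank x and y separately (midranks; no ties here).
rank(x): 7->4, 9->5, 14->6, 16->7, 2->2, 6->3, 1->1
rank(y): 8->5, 5->3, 12->6, 1->1, 4->2, 15->7, 7->4
Step 2: d_i = R_x(i) - R_y(i); compute d_i^2.
  (4-5)^2=1, (5-3)^2=4, (6-6)^2=0, (7-1)^2=36, (2-2)^2=0, (3-7)^2=16, (1-4)^2=9
sum(d^2) = 66.
Step 3: rho = 1 - 6*66 / (7*(7^2 - 1)) = 1 - 396/336 = -0.178571.
Step 4: Under H0, t = rho * sqrt((n-2)/(1-rho^2)) = -0.4058 ~ t(5).
Step 5: Two-sided p-value from the t-distribution with 5 df = 0.701658.
Step 6: alpha = 0.05. fail to reject H0.

rho = -0.1786, p = 0.701658, fail to reject H0 at alpha = 0.05.


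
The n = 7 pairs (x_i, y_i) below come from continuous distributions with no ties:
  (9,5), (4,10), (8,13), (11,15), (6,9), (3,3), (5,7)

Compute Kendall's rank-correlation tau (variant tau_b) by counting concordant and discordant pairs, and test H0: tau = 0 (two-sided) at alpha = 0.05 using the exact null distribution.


Step 1: Enumerate the 21 unordered pairs (i,j) with i<j and classify each by sign(x_j-x_i) * sign(y_j-y_i).
  (1,2):dx=-5,dy=+5->D; (1,3):dx=-1,dy=+8->D; (1,4):dx=+2,dy=+10->C; (1,5):dx=-3,dy=+4->D
  (1,6):dx=-6,dy=-2->C; (1,7):dx=-4,dy=+2->D; (2,3):dx=+4,dy=+3->C; (2,4):dx=+7,dy=+5->C
  (2,5):dx=+2,dy=-1->D; (2,6):dx=-1,dy=-7->C; (2,7):dx=+1,dy=-3->D; (3,4):dx=+3,dy=+2->C
  (3,5):dx=-2,dy=-4->C; (3,6):dx=-5,dy=-10->C; (3,7):dx=-3,dy=-6->C; (4,5):dx=-5,dy=-6->C
  (4,6):dx=-8,dy=-12->C; (4,7):dx=-6,dy=-8->C; (5,6):dx=-3,dy=-6->C; (5,7):dx=-1,dy=-2->C
  (6,7):dx=+2,dy=+4->C
Step 2: C = 15, D = 6, total pairs = 21.
Step 3: tau = (C - D)/(n(n-1)/2) = (15 - 6)/21 = 0.428571.
Step 4: Exact two-sided p-value (enumerate n! = 5040 permutations of y under H0): p = 0.238889.
Step 5: alpha = 0.05. fail to reject H0.

tau_b = 0.4286 (C=15, D=6), p = 0.238889, fail to reject H0.


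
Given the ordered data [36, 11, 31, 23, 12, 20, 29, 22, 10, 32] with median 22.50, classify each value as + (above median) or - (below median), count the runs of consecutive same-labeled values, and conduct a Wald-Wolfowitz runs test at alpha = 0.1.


Step 1: Compute median = 22.50; label A = above, B = below.
Labels in order: ABAABBABBA  (n_A = 5, n_B = 5)
Step 2: Count runs R = 7.
Step 3: Under H0 (random ordering), E[R] = 2*n_A*n_B/(n_A+n_B) + 1 = 2*5*5/10 + 1 = 6.0000.
        Var[R] = 2*n_A*n_B*(2*n_A*n_B - n_A - n_B) / ((n_A+n_B)^2 * (n_A+n_B-1)) = 2000/900 = 2.2222.
        SD[R] = 1.4907.
Step 4: Continuity-corrected z = (R - 0.5 - E[R]) / SD[R] = (7 - 0.5 - 6.0000) / 1.4907 = 0.3354.
Step 5: Two-sided p-value via normal approximation = 2*(1 - Phi(|z|)) = 0.737316.
Step 6: alpha = 0.1. fail to reject H0.

R = 7, z = 0.3354, p = 0.737316, fail to reject H0.


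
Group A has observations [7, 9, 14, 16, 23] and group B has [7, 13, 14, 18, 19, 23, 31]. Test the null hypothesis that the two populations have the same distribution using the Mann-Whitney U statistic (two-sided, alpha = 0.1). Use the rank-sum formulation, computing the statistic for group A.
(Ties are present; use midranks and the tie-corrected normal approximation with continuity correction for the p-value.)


Step 1: Combine and sort all 12 observations; assign midranks.
sorted (value, group): (7,X), (7,Y), (9,X), (13,Y), (14,X), (14,Y), (16,X), (18,Y), (19,Y), (23,X), (23,Y), (31,Y)
ranks: 7->1.5, 7->1.5, 9->3, 13->4, 14->5.5, 14->5.5, 16->7, 18->8, 19->9, 23->10.5, 23->10.5, 31->12
Step 2: Rank sum for X: R1 = 1.5 + 3 + 5.5 + 7 + 10.5 = 27.5.
Step 3: U_X = R1 - n1(n1+1)/2 = 27.5 - 5*6/2 = 27.5 - 15 = 12.5.
       U_Y = n1*n2 - U_X = 35 - 12.5 = 22.5.
Step 4: Ties are present, so use the tie-corrected normal approximation (with continuity correction) for the p-value.
Step 5: p-value = 0.462546; compare to alpha = 0.1. fail to reject H0.

U_X = 12.5, p = 0.462546, fail to reject H0 at alpha = 0.1.


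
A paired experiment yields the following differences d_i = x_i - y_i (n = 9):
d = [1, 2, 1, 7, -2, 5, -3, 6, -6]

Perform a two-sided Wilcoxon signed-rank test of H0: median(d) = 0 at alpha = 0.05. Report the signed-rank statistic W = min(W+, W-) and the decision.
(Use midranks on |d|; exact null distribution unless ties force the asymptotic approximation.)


Step 1: Drop any zero differences (none here) and take |d_i|.
|d| = [1, 2, 1, 7, 2, 5, 3, 6, 6]
Step 2: Midrank |d_i| (ties get averaged ranks).
ranks: |1|->1.5, |2|->3.5, |1|->1.5, |7|->9, |2|->3.5, |5|->6, |3|->5, |6|->7.5, |6|->7.5
Step 3: Attach original signs; sum ranks with positive sign and with negative sign.
W+ = 1.5 + 3.5 + 1.5 + 9 + 6 + 7.5 = 29
W- = 3.5 + 5 + 7.5 = 16
(Check: W+ + W- = 45 should equal n(n+1)/2 = 45.)
Step 4: Test statistic W = min(W+, W-) = 16.
Step 5: Ties in |d|, so use the tie-corrected normal approximation.
        E[W] = n(n+1)/4 = 9*10/4 = 22.5.
        Tie groups: |d|=1 (t=2), |d|=2 (t=2), |d|=6 (t=2); sum(t^3 - t) = 18.
        Var[W] = n(n+1)(2n+1)/24 - sum(t^3-t)/48 = 1710/24 - 18/48 = 70.875.
        z = (W - E[W]) / sqrt(Var[W]) = (16 - 22.5) / 8.4187 = -0.7721.
        Two-sided p = 2*Phi(z) = 0.440062.
Step 6: alpha = 0.05. fail to reject H0.

W+ = 29, W- = 16, W = min = 16, p = 0.440062, fail to reject H0.


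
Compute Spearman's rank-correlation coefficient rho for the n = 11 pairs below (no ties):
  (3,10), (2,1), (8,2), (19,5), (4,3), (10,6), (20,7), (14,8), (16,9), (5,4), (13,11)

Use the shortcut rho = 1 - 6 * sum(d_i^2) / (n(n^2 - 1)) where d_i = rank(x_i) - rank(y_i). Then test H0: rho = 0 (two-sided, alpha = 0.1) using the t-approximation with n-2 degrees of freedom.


Step 1: Rank x and y separately (midranks; no ties here).
rank(x): 3->2, 2->1, 8->5, 19->10, 4->3, 10->6, 20->11, 14->8, 16->9, 5->4, 13->7
rank(y): 10->10, 1->1, 2->2, 5->5, 3->3, 6->6, 7->7, 8->8, 9->9, 4->4, 11->11
Step 2: d_i = R_x(i) - R_y(i); compute d_i^2.
  (2-10)^2=64, (1-1)^2=0, (5-2)^2=9, (10-5)^2=25, (3-3)^2=0, (6-6)^2=0, (11-7)^2=16, (8-8)^2=0, (9-9)^2=0, (4-4)^2=0, (7-11)^2=16
sum(d^2) = 130.
Step 3: rho = 1 - 6*130 / (11*(11^2 - 1)) = 1 - 780/1320 = 0.409091.
Step 4: Under H0, t = rho * sqrt((n-2)/(1-rho^2)) = 1.3450 ~ t(9).
Step 5: Two-sided p-value from the t-distribution with 9 df = 0.211545.
Step 6: alpha = 0.1. fail to reject H0.

rho = 0.4091, p = 0.211545, fail to reject H0 at alpha = 0.1.


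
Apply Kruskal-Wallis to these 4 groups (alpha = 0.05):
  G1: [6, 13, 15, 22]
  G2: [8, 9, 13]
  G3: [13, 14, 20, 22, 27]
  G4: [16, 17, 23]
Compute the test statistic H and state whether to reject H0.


Step 1: Combine all N = 15 observations and assign midranks.
sorted (value, group, rank): (6,G1,1), (8,G2,2), (9,G2,3), (13,G1,5), (13,G2,5), (13,G3,5), (14,G3,7), (15,G1,8), (16,G4,9), (17,G4,10), (20,G3,11), (22,G1,12.5), (22,G3,12.5), (23,G4,14), (27,G3,15)
Step 2: Sum ranks within each group.
R_1 = 26.5 (n_1 = 4)
R_2 = 10 (n_2 = 3)
R_3 = 50.5 (n_3 = 5)
R_4 = 33 (n_4 = 3)
Step 3: H = 12/(N(N+1)) * sum(R_i^2/n_i) - 3(N+1)
     = 12/(15*16) * (26.5^2/4 + 10^2/3 + 50.5^2/5 + 33^2/3) - 3*16
     = 0.050000 * 1081.95 - 48
     = 6.097292.
Step 4: Ties present; correction factor C = 1 - 30/(15^3 - 15) = 0.991071. Corrected H = 6.097292 / 0.991071 = 6.152222.
Step 5: Under H0, H ~ chi^2(3); p-value = 0.104435.
Step 6: alpha = 0.05. fail to reject H0.

H = 6.1522, df = 3, p = 0.104435, fail to reject H0.


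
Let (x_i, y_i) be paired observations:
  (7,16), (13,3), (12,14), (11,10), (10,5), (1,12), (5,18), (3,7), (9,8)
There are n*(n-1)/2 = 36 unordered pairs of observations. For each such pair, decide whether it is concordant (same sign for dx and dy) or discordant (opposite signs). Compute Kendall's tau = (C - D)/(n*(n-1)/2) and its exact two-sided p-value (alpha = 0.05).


Step 1: Enumerate the 36 unordered pairs (i,j) with i<j and classify each by sign(x_j-x_i) * sign(y_j-y_i).
  (1,2):dx=+6,dy=-13->D; (1,3):dx=+5,dy=-2->D; (1,4):dx=+4,dy=-6->D; (1,5):dx=+3,dy=-11->D
  (1,6):dx=-6,dy=-4->C; (1,7):dx=-2,dy=+2->D; (1,8):dx=-4,dy=-9->C; (1,9):dx=+2,dy=-8->D
  (2,3):dx=-1,dy=+11->D; (2,4):dx=-2,dy=+7->D; (2,5):dx=-3,dy=+2->D; (2,6):dx=-12,dy=+9->D
  (2,7):dx=-8,dy=+15->D; (2,8):dx=-10,dy=+4->D; (2,9):dx=-4,dy=+5->D; (3,4):dx=-1,dy=-4->C
  (3,5):dx=-2,dy=-9->C; (3,6):dx=-11,dy=-2->C; (3,7):dx=-7,dy=+4->D; (3,8):dx=-9,dy=-7->C
  (3,9):dx=-3,dy=-6->C; (4,5):dx=-1,dy=-5->C; (4,6):dx=-10,dy=+2->D; (4,7):dx=-6,dy=+8->D
  (4,8):dx=-8,dy=-3->C; (4,9):dx=-2,dy=-2->C; (5,6):dx=-9,dy=+7->D; (5,7):dx=-5,dy=+13->D
  (5,8):dx=-7,dy=+2->D; (5,9):dx=-1,dy=+3->D; (6,7):dx=+4,dy=+6->C; (6,8):dx=+2,dy=-5->D
  (6,9):dx=+8,dy=-4->D; (7,8):dx=-2,dy=-11->C; (7,9):dx=+4,dy=-10->D; (8,9):dx=+6,dy=+1->C
Step 2: C = 13, D = 23, total pairs = 36.
Step 3: tau = (C - D)/(n(n-1)/2) = (13 - 23)/36 = -0.277778.
Step 4: Exact two-sided p-value (enumerate n! = 362880 permutations of y under H0): p = 0.358488.
Step 5: alpha = 0.05. fail to reject H0.

tau_b = -0.2778 (C=13, D=23), p = 0.358488, fail to reject H0.


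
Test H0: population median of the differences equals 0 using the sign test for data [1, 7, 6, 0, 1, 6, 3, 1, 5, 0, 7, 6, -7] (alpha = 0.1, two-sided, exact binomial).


Step 1: Discard zero differences. Original n = 13; n_eff = number of nonzero differences = 11.
Nonzero differences (with sign): +1, +7, +6, +1, +6, +3, +1, +5, +7, +6, -7
Step 2: Count signs: positive = 10, negative = 1.
Step 3: Under H0: P(positive) = 0.5, so the number of positives S ~ Bin(11, 0.5).
Step 4: Two-sided exact p-value = sum of Bin(11,0.5) probabilities at or below the observed probability = 0.011719.
Step 5: alpha = 0.1. reject H0.

n_eff = 11, pos = 10, neg = 1, p = 0.011719, reject H0.


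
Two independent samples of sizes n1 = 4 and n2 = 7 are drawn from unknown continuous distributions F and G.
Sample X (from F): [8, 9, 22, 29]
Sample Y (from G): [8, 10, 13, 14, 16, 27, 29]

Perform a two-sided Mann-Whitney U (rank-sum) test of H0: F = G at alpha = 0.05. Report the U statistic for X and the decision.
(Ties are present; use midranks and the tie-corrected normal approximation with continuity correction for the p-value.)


Step 1: Combine and sort all 11 observations; assign midranks.
sorted (value, group): (8,X), (8,Y), (9,X), (10,Y), (13,Y), (14,Y), (16,Y), (22,X), (27,Y), (29,X), (29,Y)
ranks: 8->1.5, 8->1.5, 9->3, 10->4, 13->5, 14->6, 16->7, 22->8, 27->9, 29->10.5, 29->10.5
Step 2: Rank sum for X: R1 = 1.5 + 3 + 8 + 10.5 = 23.
Step 3: U_X = R1 - n1(n1+1)/2 = 23 - 4*5/2 = 23 - 10 = 13.
       U_Y = n1*n2 - U_X = 28 - 13 = 15.
Step 4: Ties are present, so use the tie-corrected normal approximation (with continuity correction) for the p-value.
Step 5: p-value = 0.924376; compare to alpha = 0.05. fail to reject H0.

U_X = 13, p = 0.924376, fail to reject H0 at alpha = 0.05.


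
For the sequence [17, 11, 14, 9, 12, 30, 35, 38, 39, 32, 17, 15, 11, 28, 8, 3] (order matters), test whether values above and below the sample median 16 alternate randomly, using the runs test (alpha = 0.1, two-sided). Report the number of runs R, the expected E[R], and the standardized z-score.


Step 1: Compute median = 16; label A = above, B = below.
Labels in order: ABBBBAAAAAABBABB  (n_A = 8, n_B = 8)
Step 2: Count runs R = 6.
Step 3: Under H0 (random ordering), E[R] = 2*n_A*n_B/(n_A+n_B) + 1 = 2*8*8/16 + 1 = 9.0000.
        Var[R] = 2*n_A*n_B*(2*n_A*n_B - n_A - n_B) / ((n_A+n_B)^2 * (n_A+n_B-1)) = 14336/3840 = 3.7333.
        SD[R] = 1.9322.
Step 4: Continuity-corrected z = (R + 0.5 - E[R]) / SD[R] = (6 + 0.5 - 9.0000) / 1.9322 = -1.2939.
Step 5: Two-sided p-value via normal approximation = 2*(1 - Phi(|z|)) = 0.195709.
Step 6: alpha = 0.1. fail to reject H0.

R = 6, z = -1.2939, p = 0.195709, fail to reject H0.


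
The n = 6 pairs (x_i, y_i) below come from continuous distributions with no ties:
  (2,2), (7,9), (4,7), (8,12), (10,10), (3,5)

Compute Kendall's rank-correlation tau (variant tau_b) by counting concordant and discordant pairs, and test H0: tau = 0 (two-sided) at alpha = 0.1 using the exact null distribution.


Step 1: Enumerate the 15 unordered pairs (i,j) with i<j and classify each by sign(x_j-x_i) * sign(y_j-y_i).
  (1,2):dx=+5,dy=+7->C; (1,3):dx=+2,dy=+5->C; (1,4):dx=+6,dy=+10->C; (1,5):dx=+8,dy=+8->C
  (1,6):dx=+1,dy=+3->C; (2,3):dx=-3,dy=-2->C; (2,4):dx=+1,dy=+3->C; (2,5):dx=+3,dy=+1->C
  (2,6):dx=-4,dy=-4->C; (3,4):dx=+4,dy=+5->C; (3,5):dx=+6,dy=+3->C; (3,6):dx=-1,dy=-2->C
  (4,5):dx=+2,dy=-2->D; (4,6):dx=-5,dy=-7->C; (5,6):dx=-7,dy=-5->C
Step 2: C = 14, D = 1, total pairs = 15.
Step 3: tau = (C - D)/(n(n-1)/2) = (14 - 1)/15 = 0.866667.
Step 4: Exact two-sided p-value (enumerate n! = 720 permutations of y under H0): p = 0.016667.
Step 5: alpha = 0.1. reject H0.

tau_b = 0.8667 (C=14, D=1), p = 0.016667, reject H0.


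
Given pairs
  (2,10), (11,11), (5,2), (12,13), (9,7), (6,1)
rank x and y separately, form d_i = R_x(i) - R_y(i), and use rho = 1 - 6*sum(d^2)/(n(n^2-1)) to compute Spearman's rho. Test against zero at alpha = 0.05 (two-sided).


Step 1: Rank x and y separately (midranks; no ties here).
rank(x): 2->1, 11->5, 5->2, 12->6, 9->4, 6->3
rank(y): 10->4, 11->5, 2->2, 13->6, 7->3, 1->1
Step 2: d_i = R_x(i) - R_y(i); compute d_i^2.
  (1-4)^2=9, (5-5)^2=0, (2-2)^2=0, (6-6)^2=0, (4-3)^2=1, (3-1)^2=4
sum(d^2) = 14.
Step 3: rho = 1 - 6*14 / (6*(6^2 - 1)) = 1 - 84/210 = 0.600000.
Step 4: Under H0, t = rho * sqrt((n-2)/(1-rho^2)) = 1.5000 ~ t(4).
Step 5: Two-sided p-value from the t-distribution with 4 df = 0.208000.
Step 6: alpha = 0.05. fail to reject H0.

rho = 0.6000, p = 0.208000, fail to reject H0 at alpha = 0.05.


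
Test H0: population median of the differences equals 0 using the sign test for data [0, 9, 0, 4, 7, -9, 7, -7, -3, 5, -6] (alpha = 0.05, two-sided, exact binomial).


Step 1: Discard zero differences. Original n = 11; n_eff = number of nonzero differences = 9.
Nonzero differences (with sign): +9, +4, +7, -9, +7, -7, -3, +5, -6
Step 2: Count signs: positive = 5, negative = 4.
Step 3: Under H0: P(positive) = 0.5, so the number of positives S ~ Bin(9, 0.5).
Step 4: Two-sided exact p-value = sum of Bin(9,0.5) probabilities at or below the observed probability = 1.000000.
Step 5: alpha = 0.05. fail to reject H0.

n_eff = 9, pos = 5, neg = 4, p = 1.000000, fail to reject H0.


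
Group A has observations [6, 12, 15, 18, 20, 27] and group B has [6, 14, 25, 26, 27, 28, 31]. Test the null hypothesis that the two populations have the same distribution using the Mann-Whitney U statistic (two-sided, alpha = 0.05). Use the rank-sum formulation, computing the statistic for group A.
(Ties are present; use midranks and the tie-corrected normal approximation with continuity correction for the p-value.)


Step 1: Combine and sort all 13 observations; assign midranks.
sorted (value, group): (6,X), (6,Y), (12,X), (14,Y), (15,X), (18,X), (20,X), (25,Y), (26,Y), (27,X), (27,Y), (28,Y), (31,Y)
ranks: 6->1.5, 6->1.5, 12->3, 14->4, 15->5, 18->6, 20->7, 25->8, 26->9, 27->10.5, 27->10.5, 28->12, 31->13
Step 2: Rank sum for X: R1 = 1.5 + 3 + 5 + 6 + 7 + 10.5 = 33.
Step 3: U_X = R1 - n1(n1+1)/2 = 33 - 6*7/2 = 33 - 21 = 12.
       U_Y = n1*n2 - U_X = 42 - 12 = 30.
Step 4: Ties are present, so use the tie-corrected normal approximation (with continuity correction) for the p-value.
Step 5: p-value = 0.223363; compare to alpha = 0.05. fail to reject H0.

U_X = 12, p = 0.223363, fail to reject H0 at alpha = 0.05.


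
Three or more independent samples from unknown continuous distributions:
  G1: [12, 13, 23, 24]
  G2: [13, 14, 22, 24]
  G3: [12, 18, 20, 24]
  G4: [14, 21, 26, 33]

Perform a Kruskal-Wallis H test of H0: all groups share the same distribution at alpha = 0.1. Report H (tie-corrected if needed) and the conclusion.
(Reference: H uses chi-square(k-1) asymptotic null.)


Step 1: Combine all N = 16 observations and assign midranks.
sorted (value, group, rank): (12,G1,1.5), (12,G3,1.5), (13,G1,3.5), (13,G2,3.5), (14,G2,5.5), (14,G4,5.5), (18,G3,7), (20,G3,8), (21,G4,9), (22,G2,10), (23,G1,11), (24,G1,13), (24,G2,13), (24,G3,13), (26,G4,15), (33,G4,16)
Step 2: Sum ranks within each group.
R_1 = 29 (n_1 = 4)
R_2 = 32 (n_2 = 4)
R_3 = 29.5 (n_3 = 4)
R_4 = 45.5 (n_4 = 4)
Step 3: H = 12/(N(N+1)) * sum(R_i^2/n_i) - 3(N+1)
     = 12/(16*17) * (29^2/4 + 32^2/4 + 29.5^2/4 + 45.5^2/4) - 3*17
     = 0.044118 * 1201.38 - 51
     = 2.001838.
Step 4: Ties present; correction factor C = 1 - 42/(16^3 - 16) = 0.989706. Corrected H = 2.001838 / 0.989706 = 2.022660.
Step 5: Under H0, H ~ chi^2(3); p-value = 0.567717.
Step 6: alpha = 0.1. fail to reject H0.

H = 2.0227, df = 3, p = 0.567717, fail to reject H0.


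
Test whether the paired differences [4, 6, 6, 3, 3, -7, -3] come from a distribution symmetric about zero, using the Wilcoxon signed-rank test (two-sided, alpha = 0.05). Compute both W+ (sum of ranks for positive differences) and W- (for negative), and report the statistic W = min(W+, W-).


Step 1: Drop any zero differences (none here) and take |d_i|.
|d| = [4, 6, 6, 3, 3, 7, 3]
Step 2: Midrank |d_i| (ties get averaged ranks).
ranks: |4|->4, |6|->5.5, |6|->5.5, |3|->2, |3|->2, |7|->7, |3|->2
Step 3: Attach original signs; sum ranks with positive sign and with negative sign.
W+ = 4 + 5.5 + 5.5 + 2 + 2 = 19
W- = 7 + 2 = 9
(Check: W+ + W- = 28 should equal n(n+1)/2 = 28.)
Step 4: Test statistic W = min(W+, W-) = 9.
Step 5: Ties in |d|, so use the tie-corrected normal approximation.
        E[W] = n(n+1)/4 = 7*8/4 = 14.
        Tie groups: |d|=3 (t=3), |d|=6 (t=2); sum(t^3 - t) = 30.
        Var[W] = n(n+1)(2n+1)/24 - sum(t^3-t)/48 = 840/24 - 30/48 = 34.375.
        z = (W - E[W]) / sqrt(Var[W]) = (9 - 14) / 5.8630 = -0.8528.
        Two-sided p = 2*Phi(z) = 0.393769.
Step 6: alpha = 0.05. fail to reject H0.

W+ = 19, W- = 9, W = min = 9, p = 0.393769, fail to reject H0.


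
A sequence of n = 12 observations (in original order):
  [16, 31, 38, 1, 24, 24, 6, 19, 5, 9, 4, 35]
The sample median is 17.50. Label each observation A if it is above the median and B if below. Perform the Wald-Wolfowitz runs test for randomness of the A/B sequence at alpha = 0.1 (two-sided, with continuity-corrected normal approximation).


Step 1: Compute median = 17.50; label A = above, B = below.
Labels in order: BAABAABABBBA  (n_A = 6, n_B = 6)
Step 2: Count runs R = 8.
Step 3: Under H0 (random ordering), E[R] = 2*n_A*n_B/(n_A+n_B) + 1 = 2*6*6/12 + 1 = 7.0000.
        Var[R] = 2*n_A*n_B*(2*n_A*n_B - n_A - n_B) / ((n_A+n_B)^2 * (n_A+n_B-1)) = 4320/1584 = 2.7273.
        SD[R] = 1.6514.
Step 4: Continuity-corrected z = (R - 0.5 - E[R]) / SD[R] = (8 - 0.5 - 7.0000) / 1.6514 = 0.3028.
Step 5: Two-sided p-value via normal approximation = 2*(1 - Phi(|z|)) = 0.762069.
Step 6: alpha = 0.1. fail to reject H0.

R = 8, z = 0.3028, p = 0.762069, fail to reject H0.


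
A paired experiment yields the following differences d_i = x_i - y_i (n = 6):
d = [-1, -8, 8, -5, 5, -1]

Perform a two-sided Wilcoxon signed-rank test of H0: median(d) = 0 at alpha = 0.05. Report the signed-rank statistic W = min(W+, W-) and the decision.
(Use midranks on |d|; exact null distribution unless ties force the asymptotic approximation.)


Step 1: Drop any zero differences (none here) and take |d_i|.
|d| = [1, 8, 8, 5, 5, 1]
Step 2: Midrank |d_i| (ties get averaged ranks).
ranks: |1|->1.5, |8|->5.5, |8|->5.5, |5|->3.5, |5|->3.5, |1|->1.5
Step 3: Attach original signs; sum ranks with positive sign and with negative sign.
W+ = 5.5 + 3.5 = 9
W- = 1.5 + 5.5 + 3.5 + 1.5 = 12
(Check: W+ + W- = 21 should equal n(n+1)/2 = 21.)
Step 4: Test statistic W = min(W+, W-) = 9.
Step 5: Ties in |d|, so use the tie-corrected normal approximation.
        E[W] = n(n+1)/4 = 6*7/4 = 10.5.
        Tie groups: |d|=1 (t=2), |d|=5 (t=2), |d|=8 (t=2); sum(t^3 - t) = 18.
        Var[W] = n(n+1)(2n+1)/24 - sum(t^3-t)/48 = 546/24 - 18/48 = 22.375.
        z = (W - E[W]) / sqrt(Var[W]) = (9 - 10.5) / 4.7302 = -0.3171.
        Two-sided p = 2*Phi(z) = 0.751160.
Step 6: alpha = 0.05. fail to reject H0.

W+ = 9, W- = 12, W = min = 9, p = 0.751160, fail to reject H0.


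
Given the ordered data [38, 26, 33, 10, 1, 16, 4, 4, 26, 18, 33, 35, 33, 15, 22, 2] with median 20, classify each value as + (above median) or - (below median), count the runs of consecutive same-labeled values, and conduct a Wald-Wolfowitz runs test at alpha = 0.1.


Step 1: Compute median = 20; label A = above, B = below.
Labels in order: AAABBBBBABAAABAB  (n_A = 8, n_B = 8)
Step 2: Count runs R = 8.
Step 3: Under H0 (random ordering), E[R] = 2*n_A*n_B/(n_A+n_B) + 1 = 2*8*8/16 + 1 = 9.0000.
        Var[R] = 2*n_A*n_B*(2*n_A*n_B - n_A - n_B) / ((n_A+n_B)^2 * (n_A+n_B-1)) = 14336/3840 = 3.7333.
        SD[R] = 1.9322.
Step 4: Continuity-corrected z = (R + 0.5 - E[R]) / SD[R] = (8 + 0.5 - 9.0000) / 1.9322 = -0.2588.
Step 5: Two-sided p-value via normal approximation = 2*(1 - Phi(|z|)) = 0.795809.
Step 6: alpha = 0.1. fail to reject H0.

R = 8, z = -0.2588, p = 0.795809, fail to reject H0.


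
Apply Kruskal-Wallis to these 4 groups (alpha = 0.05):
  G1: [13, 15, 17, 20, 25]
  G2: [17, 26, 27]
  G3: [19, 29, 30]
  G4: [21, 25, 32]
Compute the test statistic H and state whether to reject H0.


Step 1: Combine all N = 14 observations and assign midranks.
sorted (value, group, rank): (13,G1,1), (15,G1,2), (17,G1,3.5), (17,G2,3.5), (19,G3,5), (20,G1,6), (21,G4,7), (25,G1,8.5), (25,G4,8.5), (26,G2,10), (27,G2,11), (29,G3,12), (30,G3,13), (32,G4,14)
Step 2: Sum ranks within each group.
R_1 = 21 (n_1 = 5)
R_2 = 24.5 (n_2 = 3)
R_3 = 30 (n_3 = 3)
R_4 = 29.5 (n_4 = 3)
Step 3: H = 12/(N(N+1)) * sum(R_i^2/n_i) - 3(N+1)
     = 12/(14*15) * (21^2/5 + 24.5^2/3 + 30^2/3 + 29.5^2/3) - 3*15
     = 0.057143 * 878.367 - 45
     = 5.192381.
Step 4: Ties present; correction factor C = 1 - 12/(14^3 - 14) = 0.995604. Corrected H = 5.192381 / 0.995604 = 5.215305.
Step 5: Under H0, H ~ chi^2(3); p-value = 0.156693.
Step 6: alpha = 0.05. fail to reject H0.

H = 5.2153, df = 3, p = 0.156693, fail to reject H0.


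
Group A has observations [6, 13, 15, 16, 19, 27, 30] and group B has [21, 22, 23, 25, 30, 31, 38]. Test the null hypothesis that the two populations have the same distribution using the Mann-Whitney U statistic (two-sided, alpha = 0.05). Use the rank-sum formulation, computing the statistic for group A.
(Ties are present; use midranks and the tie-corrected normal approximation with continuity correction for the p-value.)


Step 1: Combine and sort all 14 observations; assign midranks.
sorted (value, group): (6,X), (13,X), (15,X), (16,X), (19,X), (21,Y), (22,Y), (23,Y), (25,Y), (27,X), (30,X), (30,Y), (31,Y), (38,Y)
ranks: 6->1, 13->2, 15->3, 16->4, 19->5, 21->6, 22->7, 23->8, 25->9, 27->10, 30->11.5, 30->11.5, 31->13, 38->14
Step 2: Rank sum for X: R1 = 1 + 2 + 3 + 4 + 5 + 10 + 11.5 = 36.5.
Step 3: U_X = R1 - n1(n1+1)/2 = 36.5 - 7*8/2 = 36.5 - 28 = 8.5.
       U_Y = n1*n2 - U_X = 49 - 8.5 = 40.5.
Step 4: Ties are present, so use the tie-corrected normal approximation (with continuity correction) for the p-value.
Step 5: p-value = 0.047401; compare to alpha = 0.05. reject H0.

U_X = 8.5, p = 0.047401, reject H0 at alpha = 0.05.


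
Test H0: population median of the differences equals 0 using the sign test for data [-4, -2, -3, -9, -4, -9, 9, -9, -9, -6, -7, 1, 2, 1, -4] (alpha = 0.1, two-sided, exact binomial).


Step 1: Discard zero differences. Original n = 15; n_eff = number of nonzero differences = 15.
Nonzero differences (with sign): -4, -2, -3, -9, -4, -9, +9, -9, -9, -6, -7, +1, +2, +1, -4
Step 2: Count signs: positive = 4, negative = 11.
Step 3: Under H0: P(positive) = 0.5, so the number of positives S ~ Bin(15, 0.5).
Step 4: Two-sided exact p-value = sum of Bin(15,0.5) probabilities at or below the observed probability = 0.118469.
Step 5: alpha = 0.1. fail to reject H0.

n_eff = 15, pos = 4, neg = 11, p = 0.118469, fail to reject H0.


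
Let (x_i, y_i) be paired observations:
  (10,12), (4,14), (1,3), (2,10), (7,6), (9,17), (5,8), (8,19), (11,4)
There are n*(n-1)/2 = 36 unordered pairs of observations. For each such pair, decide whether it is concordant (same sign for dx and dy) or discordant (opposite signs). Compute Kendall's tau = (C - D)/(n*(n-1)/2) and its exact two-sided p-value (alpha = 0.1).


Step 1: Enumerate the 36 unordered pairs (i,j) with i<j and classify each by sign(x_j-x_i) * sign(y_j-y_i).
  (1,2):dx=-6,dy=+2->D; (1,3):dx=-9,dy=-9->C; (1,4):dx=-8,dy=-2->C; (1,5):dx=-3,dy=-6->C
  (1,6):dx=-1,dy=+5->D; (1,7):dx=-5,dy=-4->C; (1,8):dx=-2,dy=+7->D; (1,9):dx=+1,dy=-8->D
  (2,3):dx=-3,dy=-11->C; (2,4):dx=-2,dy=-4->C; (2,5):dx=+3,dy=-8->D; (2,6):dx=+5,dy=+3->C
  (2,7):dx=+1,dy=-6->D; (2,8):dx=+4,dy=+5->C; (2,9):dx=+7,dy=-10->D; (3,4):dx=+1,dy=+7->C
  (3,5):dx=+6,dy=+3->C; (3,6):dx=+8,dy=+14->C; (3,7):dx=+4,dy=+5->C; (3,8):dx=+7,dy=+16->C
  (3,9):dx=+10,dy=+1->C; (4,5):dx=+5,dy=-4->D; (4,6):dx=+7,dy=+7->C; (4,7):dx=+3,dy=-2->D
  (4,8):dx=+6,dy=+9->C; (4,9):dx=+9,dy=-6->D; (5,6):dx=+2,dy=+11->C; (5,7):dx=-2,dy=+2->D
  (5,8):dx=+1,dy=+13->C; (5,9):dx=+4,dy=-2->D; (6,7):dx=-4,dy=-9->C; (6,8):dx=-1,dy=+2->D
  (6,9):dx=+2,dy=-13->D; (7,8):dx=+3,dy=+11->C; (7,9):dx=+6,dy=-4->D; (8,9):dx=+3,dy=-15->D
Step 2: C = 20, D = 16, total pairs = 36.
Step 3: tau = (C - D)/(n(n-1)/2) = (20 - 16)/36 = 0.111111.
Step 4: Exact two-sided p-value (enumerate n! = 362880 permutations of y under H0): p = 0.761414.
Step 5: alpha = 0.1. fail to reject H0.

tau_b = 0.1111 (C=20, D=16), p = 0.761414, fail to reject H0.


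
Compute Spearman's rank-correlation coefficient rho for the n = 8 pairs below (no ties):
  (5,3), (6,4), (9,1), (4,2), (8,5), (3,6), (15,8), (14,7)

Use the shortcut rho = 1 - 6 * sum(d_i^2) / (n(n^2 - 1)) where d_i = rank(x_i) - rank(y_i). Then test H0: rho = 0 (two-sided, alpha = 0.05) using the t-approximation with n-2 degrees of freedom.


Step 1: Rank x and y separately (midranks; no ties here).
rank(x): 5->3, 6->4, 9->6, 4->2, 8->5, 3->1, 15->8, 14->7
rank(y): 3->3, 4->4, 1->1, 2->2, 5->5, 6->6, 8->8, 7->7
Step 2: d_i = R_x(i) - R_y(i); compute d_i^2.
  (3-3)^2=0, (4-4)^2=0, (6-1)^2=25, (2-2)^2=0, (5-5)^2=0, (1-6)^2=25, (8-8)^2=0, (7-7)^2=0
sum(d^2) = 50.
Step 3: rho = 1 - 6*50 / (8*(8^2 - 1)) = 1 - 300/504 = 0.404762.
Step 4: Under H0, t = rho * sqrt((n-2)/(1-rho^2)) = 1.0842 ~ t(6).
Step 5: Two-sided p-value from the t-distribution with 6 df = 0.319889.
Step 6: alpha = 0.05. fail to reject H0.

rho = 0.4048, p = 0.319889, fail to reject H0 at alpha = 0.05.


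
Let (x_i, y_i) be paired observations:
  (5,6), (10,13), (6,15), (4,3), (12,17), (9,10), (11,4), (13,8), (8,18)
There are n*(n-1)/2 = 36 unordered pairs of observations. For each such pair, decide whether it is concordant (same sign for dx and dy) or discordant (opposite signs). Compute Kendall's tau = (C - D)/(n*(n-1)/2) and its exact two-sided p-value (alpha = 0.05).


Step 1: Enumerate the 36 unordered pairs (i,j) with i<j and classify each by sign(x_j-x_i) * sign(y_j-y_i).
  (1,2):dx=+5,dy=+7->C; (1,3):dx=+1,dy=+9->C; (1,4):dx=-1,dy=-3->C; (1,5):dx=+7,dy=+11->C
  (1,6):dx=+4,dy=+4->C; (1,7):dx=+6,dy=-2->D; (1,8):dx=+8,dy=+2->C; (1,9):dx=+3,dy=+12->C
  (2,3):dx=-4,dy=+2->D; (2,4):dx=-6,dy=-10->C; (2,5):dx=+2,dy=+4->C; (2,6):dx=-1,dy=-3->C
  (2,7):dx=+1,dy=-9->D; (2,8):dx=+3,dy=-5->D; (2,9):dx=-2,dy=+5->D; (3,4):dx=-2,dy=-12->C
  (3,5):dx=+6,dy=+2->C; (3,6):dx=+3,dy=-5->D; (3,7):dx=+5,dy=-11->D; (3,8):dx=+7,dy=-7->D
  (3,9):dx=+2,dy=+3->C; (4,5):dx=+8,dy=+14->C; (4,6):dx=+5,dy=+7->C; (4,7):dx=+7,dy=+1->C
  (4,8):dx=+9,dy=+5->C; (4,9):dx=+4,dy=+15->C; (5,6):dx=-3,dy=-7->C; (5,7):dx=-1,dy=-13->C
  (5,8):dx=+1,dy=-9->D; (5,9):dx=-4,dy=+1->D; (6,7):dx=+2,dy=-6->D; (6,8):dx=+4,dy=-2->D
  (6,9):dx=-1,dy=+8->D; (7,8):dx=+2,dy=+4->C; (7,9):dx=-3,dy=+14->D; (8,9):dx=-5,dy=+10->D
Step 2: C = 21, D = 15, total pairs = 36.
Step 3: tau = (C - D)/(n(n-1)/2) = (21 - 15)/36 = 0.166667.
Step 4: Exact two-sided p-value (enumerate n! = 362880 permutations of y under H0): p = 0.612202.
Step 5: alpha = 0.05. fail to reject H0.

tau_b = 0.1667 (C=21, D=15), p = 0.612202, fail to reject H0.


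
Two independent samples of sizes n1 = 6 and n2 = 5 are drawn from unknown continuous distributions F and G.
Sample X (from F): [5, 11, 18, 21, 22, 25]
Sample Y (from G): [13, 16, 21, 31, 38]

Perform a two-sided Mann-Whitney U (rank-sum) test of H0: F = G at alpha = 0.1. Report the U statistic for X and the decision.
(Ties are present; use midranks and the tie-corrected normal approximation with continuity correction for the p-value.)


Step 1: Combine and sort all 11 observations; assign midranks.
sorted (value, group): (5,X), (11,X), (13,Y), (16,Y), (18,X), (21,X), (21,Y), (22,X), (25,X), (31,Y), (38,Y)
ranks: 5->1, 11->2, 13->3, 16->4, 18->5, 21->6.5, 21->6.5, 22->8, 25->9, 31->10, 38->11
Step 2: Rank sum for X: R1 = 1 + 2 + 5 + 6.5 + 8 + 9 = 31.5.
Step 3: U_X = R1 - n1(n1+1)/2 = 31.5 - 6*7/2 = 31.5 - 21 = 10.5.
       U_Y = n1*n2 - U_X = 30 - 10.5 = 19.5.
Step 4: Ties are present, so use the tie-corrected normal approximation (with continuity correction) for the p-value.
Step 5: p-value = 0.464192; compare to alpha = 0.1. fail to reject H0.

U_X = 10.5, p = 0.464192, fail to reject H0 at alpha = 0.1.


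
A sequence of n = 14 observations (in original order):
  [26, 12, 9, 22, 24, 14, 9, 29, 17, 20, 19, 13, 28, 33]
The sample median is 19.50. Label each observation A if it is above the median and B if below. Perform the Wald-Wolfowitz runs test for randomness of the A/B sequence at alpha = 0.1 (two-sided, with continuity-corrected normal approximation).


Step 1: Compute median = 19.50; label A = above, B = below.
Labels in order: ABBAABBABABBAA  (n_A = 7, n_B = 7)
Step 2: Count runs R = 9.
Step 3: Under H0 (random ordering), E[R] = 2*n_A*n_B/(n_A+n_B) + 1 = 2*7*7/14 + 1 = 8.0000.
        Var[R] = 2*n_A*n_B*(2*n_A*n_B - n_A - n_B) / ((n_A+n_B)^2 * (n_A+n_B-1)) = 8232/2548 = 3.2308.
        SD[R] = 1.7974.
Step 4: Continuity-corrected z = (R - 0.5 - E[R]) / SD[R] = (9 - 0.5 - 8.0000) / 1.7974 = 0.2782.
Step 5: Two-sided p-value via normal approximation = 2*(1 - Phi(|z|)) = 0.780879.
Step 6: alpha = 0.1. fail to reject H0.

R = 9, z = 0.2782, p = 0.780879, fail to reject H0.


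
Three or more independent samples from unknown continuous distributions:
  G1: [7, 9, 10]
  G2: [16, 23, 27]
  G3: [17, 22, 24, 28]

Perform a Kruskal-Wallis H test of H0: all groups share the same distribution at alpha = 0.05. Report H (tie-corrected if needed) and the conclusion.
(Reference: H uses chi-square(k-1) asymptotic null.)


Step 1: Combine all N = 10 observations and assign midranks.
sorted (value, group, rank): (7,G1,1), (9,G1,2), (10,G1,3), (16,G2,4), (17,G3,5), (22,G3,6), (23,G2,7), (24,G3,8), (27,G2,9), (28,G3,10)
Step 2: Sum ranks within each group.
R_1 = 6 (n_1 = 3)
R_2 = 20 (n_2 = 3)
R_3 = 29 (n_3 = 4)
Step 3: H = 12/(N(N+1)) * sum(R_i^2/n_i) - 3(N+1)
     = 12/(10*11) * (6^2/3 + 20^2/3 + 29^2/4) - 3*11
     = 0.109091 * 355.583 - 33
     = 5.790909.
Step 4: No ties, so H is used without correction.
Step 5: Under H0, H ~ chi^2(2); p-value = 0.055274.
Step 6: alpha = 0.05. fail to reject H0.

H = 5.7909, df = 2, p = 0.055274, fail to reject H0.
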